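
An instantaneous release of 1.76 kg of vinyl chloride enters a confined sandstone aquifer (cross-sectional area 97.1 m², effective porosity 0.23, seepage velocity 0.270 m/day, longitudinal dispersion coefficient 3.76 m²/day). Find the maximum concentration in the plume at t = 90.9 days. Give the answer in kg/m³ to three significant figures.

The peak of an instantaneous 1D plume sits at x = vt; there the Gaussian factor is 1 and C_max = M/(n_e·A·√(4πDt)), where n_e·A is the pore area the mass is dissolved in.
√(4πDt) = √(4π × 3.76 × 90.9) = 65.54 m, so C_max = 1.76/(0.23 × 97.1 × 65.54) = 0.00120 kg/m³.

0.00120 kg/m³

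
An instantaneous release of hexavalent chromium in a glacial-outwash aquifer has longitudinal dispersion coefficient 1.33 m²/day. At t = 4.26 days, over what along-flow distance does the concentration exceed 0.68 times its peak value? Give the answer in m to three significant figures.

The plume is Gaussian with σ = √(2Dt) = √(2 × 1.33 × 4.26) = 3.366 m.
C/C_peak = exp(−Δx²/(2σ²)) = 0.68 ⇒ Δx = σ·√(−2 ln 0.68) = 3.366 × 0.8783 = 2.956 m.
Width = 2Δx = 5.91 m.

5.91 m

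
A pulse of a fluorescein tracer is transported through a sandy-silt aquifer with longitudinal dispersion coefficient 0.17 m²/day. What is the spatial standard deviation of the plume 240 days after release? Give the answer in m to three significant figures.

9.03 m

Dispersive spreading gives a Gaussian with σ² = 2Dt; advection only shifts the center.
σ = √(2 × 0.17 × 240) = 9.03 m.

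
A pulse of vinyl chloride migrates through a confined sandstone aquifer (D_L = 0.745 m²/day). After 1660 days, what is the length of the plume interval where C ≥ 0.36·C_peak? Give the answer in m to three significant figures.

142 m

The plume is Gaussian with σ = √(2Dt) = √(2 × 0.745 × 1660) = 49.73 m.
C/C_peak = exp(−Δx²/(2σ²)) = 0.36 ⇒ Δx = σ·√(−2 ln 0.36) = 49.73 × 1.429 = 71.06 m.
Width = 2Δx = 142 m.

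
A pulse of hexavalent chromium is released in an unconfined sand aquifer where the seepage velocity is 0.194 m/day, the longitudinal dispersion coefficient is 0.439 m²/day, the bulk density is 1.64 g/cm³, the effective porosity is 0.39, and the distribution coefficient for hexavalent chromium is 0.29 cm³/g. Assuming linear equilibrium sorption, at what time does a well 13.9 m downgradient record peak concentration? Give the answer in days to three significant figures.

135 days

Retardation factor R = 1 + ρ_b·K_d/n = 1 + 1.64 × 0.29/0.39 = 2.219.
Sorption retards both mechanisms: v_R = v/R = 0.08743 m/day, D_R = D/R = 0.1978 m²/day.
Peak time from v_R²t² + 2D_R t − x² = 0: t = (√(D_R² + v_R²x²) − D_R)/v_R².
√(D_R² + v_R²x²) = √(0.1978² + 0.08743² × 13.9²) = 1.231; v_R² = 0.007644.
t = (1.231 − 0.1978)/0.007644 = 135 days.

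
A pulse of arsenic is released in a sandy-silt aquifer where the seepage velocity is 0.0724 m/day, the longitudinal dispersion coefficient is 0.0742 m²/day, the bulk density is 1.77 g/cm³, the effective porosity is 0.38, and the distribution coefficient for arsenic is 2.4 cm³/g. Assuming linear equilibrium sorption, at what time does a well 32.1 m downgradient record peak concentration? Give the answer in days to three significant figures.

5230 days

Retardation factor R = 1 + ρ_b·K_d/n = 1 + 1.77 × 2.4/0.38 = 12.18.
Sorption retards both mechanisms: v_R = v/R = 0.005944 m/day, D_R = D/R = 0.006092 m²/day.
Peak time from v_R²t² + 2D_R t − x² = 0: t = (√(D_R² + v_R²x²) − D_R)/v_R².
√(D_R² + v_R²x²) = √(0.006092² + 0.005944² × 32.1²) = 0.1909; v_R² = 3.533e-05.
t = (0.1909 − 0.006092)/3.533e-05 = 5230 days.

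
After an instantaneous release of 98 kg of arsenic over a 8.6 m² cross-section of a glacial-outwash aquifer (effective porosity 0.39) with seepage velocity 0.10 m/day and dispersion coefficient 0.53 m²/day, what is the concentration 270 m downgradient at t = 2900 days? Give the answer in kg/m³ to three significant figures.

0.197 kg/m³

For an instantaneous plane source, C(x,t) = M/(n_e·A·√(4πDt)) · exp(−(x−vt)²/(4Dt)), with n_e·A the pore (flow) area.
Plume center vt = 0.10 × 2900 = 290 m, so the well at 270 m is 20 m upgradient of the peak.
√(4πDt) = 139.0 m, giving peak height M/(n_e·A·√(4πDt)) = 98/(0.39 × 8.6 × 139.0) = 0.2102 kg/m³.
(x−vt)²/(4Dt) = (-20)²/(4 × 0.53 × 2900) = 0.06506; exp(−0.06506) = 0.9370.
C = 0.2102 × 0.9370 = 0.197 kg/m³.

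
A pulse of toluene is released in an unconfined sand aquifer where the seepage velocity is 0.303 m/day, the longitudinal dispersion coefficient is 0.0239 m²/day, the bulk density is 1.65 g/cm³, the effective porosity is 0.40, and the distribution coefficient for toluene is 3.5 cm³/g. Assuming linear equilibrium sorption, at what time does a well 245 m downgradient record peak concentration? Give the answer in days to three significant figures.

12500 days

Retardation factor R = 1 + ρ_b·K_d/n = 1 + 1.65 × 3.5/0.40 = 15.44.
Sorption retards both mechanisms: v_R = v/R = 0.01962 m/day, D_R = D/R = 0.001548 m²/day.
Peak time from v_R²t² + 2D_R t − x² = 0: t = (√(D_R² + v_R²x²) − D_R)/v_R².
√(D_R² + v_R²x²) = √(0.001548² + 0.01962² × 245²) = 4.807; v_R² = 0.0003849.
t = (4.807 − 0.001548)/0.0003849 = 12500 days.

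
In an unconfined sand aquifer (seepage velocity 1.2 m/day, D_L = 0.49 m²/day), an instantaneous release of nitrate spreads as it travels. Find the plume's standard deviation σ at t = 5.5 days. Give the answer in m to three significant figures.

Dispersive spreading gives a Gaussian with σ² = 2Dt; advection only shifts the center.
σ = √(2 × 0.49 × 5.5) = 2.32 m.

2.32 m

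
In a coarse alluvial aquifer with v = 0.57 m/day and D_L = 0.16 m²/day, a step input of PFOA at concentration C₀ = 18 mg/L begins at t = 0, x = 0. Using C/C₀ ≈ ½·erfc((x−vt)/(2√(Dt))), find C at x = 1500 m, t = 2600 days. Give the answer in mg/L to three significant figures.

4.79 mg/L

For a continuous step input, C/C₀ ≈ ½·erfc((x−vt)/(2√(Dt))).
vt = 0.57 × 2600 = 1482 m and 2√(Dt) = 2√(0.16 × 2600) = 40.79 m.
Argument (x−vt)/(2√(Dt)) = (1500 − 1482)/40.79 = 0.4413; ½·erfc(0.4413) = 0.2663.
C = 18 × 0.2663 = 4.79 mg/L.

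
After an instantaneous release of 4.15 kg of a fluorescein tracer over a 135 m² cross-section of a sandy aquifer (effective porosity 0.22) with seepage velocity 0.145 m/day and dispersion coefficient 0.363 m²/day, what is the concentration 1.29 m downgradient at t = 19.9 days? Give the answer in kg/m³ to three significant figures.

0.0134 kg/m³

For an instantaneous plane source, C(x,t) = M/(n_e·A·√(4πDt)) · exp(−(x−vt)²/(4Dt)), with n_e·A the pore (flow) area.
Plume center vt = 0.145 × 19.9 = 2.8855 m, so the well at 1.29 m is 1.5955 m upgradient of the peak.
√(4πDt) = 9.528 m, giving peak height M/(n_e·A·√(4πDt)) = 4.15/(0.22 × 135 × 9.528) = 0.01467 kg/m³.
(x−vt)²/(4Dt) = (-1.5955)²/(4 × 0.363 × 19.9) = 0.08810; exp(−0.08810) = 0.9157.
C = 0.01467 × 0.9157 = 0.0134 kg/m³.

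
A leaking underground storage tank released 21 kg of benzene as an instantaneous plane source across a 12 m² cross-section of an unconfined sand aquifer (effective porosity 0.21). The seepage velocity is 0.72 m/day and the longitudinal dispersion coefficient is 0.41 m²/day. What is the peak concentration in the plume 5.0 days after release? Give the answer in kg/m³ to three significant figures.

1.64 kg/m³

The peak of an instantaneous 1D plume sits at x = vt; there the Gaussian factor is 1 and C_max = M/(n_e·A·√(4πDt)), where n_e·A is the pore area the mass is dissolved in.
√(4πDt) = √(4π × 0.41 × 5.0) = 5.076 m, so C_max = 21/(0.21 × 12 × 5.076) = 1.64 kg/m³.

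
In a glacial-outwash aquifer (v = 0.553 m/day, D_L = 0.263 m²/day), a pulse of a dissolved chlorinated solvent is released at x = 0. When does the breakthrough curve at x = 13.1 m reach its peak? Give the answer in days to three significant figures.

22.8 days

For the 1D instantaneous-source solution, setting ∂C/∂t = 0 at fixed x gives v²t² + 2Dt − x² = 0, so t = (√(D² + v²x²) − D)/v².
√(D² + v²x²) = √(0.263² + 0.553² × 13.1²) = 7.249; v² = 0.305809.
t = (7.249 − 0.263)/0.305809 = 22.8 days (vs. the pure-advection estimate x/v = 23.7 d).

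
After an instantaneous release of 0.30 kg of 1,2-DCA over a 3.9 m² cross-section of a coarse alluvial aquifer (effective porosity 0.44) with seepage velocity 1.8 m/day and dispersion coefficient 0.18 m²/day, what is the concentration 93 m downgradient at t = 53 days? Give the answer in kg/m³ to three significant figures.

0.0137 kg/m³

For an instantaneous plane source, C(x,t) = M/(n_e·A·√(4πDt)) · exp(−(x−vt)²/(4Dt)), with n_e·A the pore (flow) area.
Plume center vt = 1.8 × 53 = 95.4 m, so the well at 93 m is 2.4 m upgradient of the peak.
√(4πDt) = 10.95 m, giving peak height M/(n_e·A·√(4πDt)) = 0.30/(0.44 × 3.9 × 10.95) = 0.01597 kg/m³.
(x−vt)²/(4Dt) = (-2.4)²/(4 × 0.18 × 53) = 0.1509; exp(−0.1509) = 0.8599.
C = 0.01597 × 0.8599 = 0.0137 kg/m³.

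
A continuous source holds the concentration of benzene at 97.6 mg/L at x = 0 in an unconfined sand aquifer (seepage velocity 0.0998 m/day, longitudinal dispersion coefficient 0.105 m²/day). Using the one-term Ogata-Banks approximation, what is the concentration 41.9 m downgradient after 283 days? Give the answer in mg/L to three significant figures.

For a continuous step input, C/C₀ ≈ ½·erfc((x−vt)/(2√(Dt))).
vt = 0.0998 × 283 = 28.2434 m and 2√(Dt) = 2√(0.105 × 283) = 10.90 m.
Argument (x−vt)/(2√(Dt)) = (41.9 − 28.2434)/10.90 = 1.253; ½·erfc(1.253) = 0.03820.
C = 97.6 × 0.03820 = 3.73 mg/L.

3.73 mg/L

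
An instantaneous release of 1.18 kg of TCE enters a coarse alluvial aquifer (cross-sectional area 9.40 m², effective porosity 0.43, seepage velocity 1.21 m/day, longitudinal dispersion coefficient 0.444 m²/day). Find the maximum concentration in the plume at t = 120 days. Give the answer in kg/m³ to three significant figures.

The peak of an instantaneous 1D plume sits at x = vt; there the Gaussian factor is 1 and C_max = M/(n_e·A·√(4πDt)), where n_e·A is the pore area the mass is dissolved in.
√(4πDt) = √(4π × 0.444 × 120) = 25.88 m, so C_max = 1.18/(0.43 × 9.40 × 25.88) = 0.0113 kg/m³.

0.0113 kg/m³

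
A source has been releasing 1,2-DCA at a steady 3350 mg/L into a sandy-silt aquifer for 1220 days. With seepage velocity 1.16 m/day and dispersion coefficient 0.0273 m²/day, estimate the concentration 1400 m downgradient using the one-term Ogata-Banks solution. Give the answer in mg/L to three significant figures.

For a continuous step input, C/C₀ ≈ ½·erfc((x−vt)/(2√(Dt))).
vt = 1.16 × 1220 = 1415.2 m and 2√(Dt) = 2√(0.0273 × 1220) = 11.54 m.
Argument (x−vt)/(2√(Dt)) = (1400 − 1415.2)/11.54 = -1.317; ½·erfc(-1.317) = 0.9687.
C = 3350 × 0.9687 = 3250 mg/L.

3250 mg/L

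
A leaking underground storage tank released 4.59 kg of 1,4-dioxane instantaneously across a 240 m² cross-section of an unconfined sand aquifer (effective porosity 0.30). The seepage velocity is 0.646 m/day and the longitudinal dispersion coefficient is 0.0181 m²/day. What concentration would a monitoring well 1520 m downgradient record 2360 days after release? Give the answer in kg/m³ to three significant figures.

0.00244 kg/m³

For an instantaneous plane source, C(x,t) = M/(n_e·A·√(4πDt)) · exp(−(x−vt)²/(4Dt)), with n_e·A the pore (flow) area.
Plume center vt = 0.646 × 2360 = 1524.56 m, so the well at 1520 m is 4.56 m upgradient of the peak.
√(4πDt) = 23.17 m, giving peak height M/(n_e·A·√(4πDt)) = 4.59/(0.30 × 240 × 23.17) = 0.002751 kg/m³.
(x−vt)²/(4Dt) = (-4.56)²/(4 × 0.0181 × 2360) = 0.1217; exp(−0.1217) = 0.8854.
C = 0.002751 × 0.8854 = 0.00244 kg/m³.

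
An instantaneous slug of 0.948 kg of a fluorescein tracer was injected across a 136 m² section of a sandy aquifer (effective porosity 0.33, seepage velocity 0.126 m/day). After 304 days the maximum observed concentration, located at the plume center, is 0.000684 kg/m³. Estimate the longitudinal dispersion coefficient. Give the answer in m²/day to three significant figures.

At the plume center C_max = M/(n_e·A·√(4πDt)), so D = M²/(4πt·(n_e·A·C_max)²).
n_e·A·C_max = 0.33 × 136 × 0.000684 = 0.03070 kg/m.
D = 0.948²/(4π × 304 × 0.03070²) = 0.250 m²/day.

0.250 m²/day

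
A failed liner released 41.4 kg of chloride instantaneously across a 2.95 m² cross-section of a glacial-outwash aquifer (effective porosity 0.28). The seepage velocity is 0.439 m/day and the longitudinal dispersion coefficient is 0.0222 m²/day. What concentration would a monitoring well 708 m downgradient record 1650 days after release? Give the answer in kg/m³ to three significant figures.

0.377 kg/m³

For an instantaneous plane source, C(x,t) = M/(n_e·A·√(4πDt)) · exp(−(x−vt)²/(4Dt)), with n_e·A the pore (flow) area.
Plume center vt = 0.439 × 1650 = 724.35 m, so the well at 708 m is 16.35 m upgradient of the peak.
√(4πDt) = 21.45 m, giving peak height M/(n_e·A·√(4πDt)) = 41.4/(0.28 × 2.95 × 21.45) = 2.337 kg/m³.
(x−vt)²/(4Dt) = (-16.35)²/(4 × 0.0222 × 1650) = 1.824; exp(−1.824) = 0.1614.
C = 2.337 × 0.1614 = 0.377 kg/m³.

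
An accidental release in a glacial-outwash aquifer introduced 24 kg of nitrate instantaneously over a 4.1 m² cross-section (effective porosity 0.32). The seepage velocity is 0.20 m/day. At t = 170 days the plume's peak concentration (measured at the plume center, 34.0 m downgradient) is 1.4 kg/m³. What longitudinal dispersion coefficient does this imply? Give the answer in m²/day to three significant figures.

At the plume center C_max = M/(n_e·A·√(4πDt)), so D = M²/(4πt·(n_e·A·C_max)²).
n_e·A·C_max = 0.32 × 4.1 × 1.4 = 1.837 kg/m.
D = 24²/(4π × 170 × 1.837²) = 0.0799 m²/day.

0.0799 m²/day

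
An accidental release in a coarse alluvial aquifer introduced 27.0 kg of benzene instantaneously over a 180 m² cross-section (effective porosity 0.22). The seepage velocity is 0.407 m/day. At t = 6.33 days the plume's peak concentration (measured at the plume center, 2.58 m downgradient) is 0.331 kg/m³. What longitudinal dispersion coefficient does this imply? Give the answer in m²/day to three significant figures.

0.0533 m²/day

At the plume center C_max = M/(n_e·A·√(4πDt)), so D = M²/(4πt·(n_e·A·C_max)²).
n_e·A·C_max = 0.22 × 180 × 0.331 = 13.11 kg/m.
D = 27.0²/(4π × 6.33 × 13.11²) = 0.0533 m²/day.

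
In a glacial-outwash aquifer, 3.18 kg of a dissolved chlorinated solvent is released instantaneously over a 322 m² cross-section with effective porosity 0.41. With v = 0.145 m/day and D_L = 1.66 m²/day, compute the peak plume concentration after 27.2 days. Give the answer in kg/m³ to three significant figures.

0.00101 kg/m³

The peak of an instantaneous 1D plume sits at x = vt; there the Gaussian factor is 1 and C_max = M/(n_e·A·√(4πDt)), where n_e·A is the pore area the mass is dissolved in.
√(4πDt) = √(4π × 1.66 × 27.2) = 23.82 m, so C_max = 3.18/(0.41 × 322 × 23.82) = 0.00101 kg/m³.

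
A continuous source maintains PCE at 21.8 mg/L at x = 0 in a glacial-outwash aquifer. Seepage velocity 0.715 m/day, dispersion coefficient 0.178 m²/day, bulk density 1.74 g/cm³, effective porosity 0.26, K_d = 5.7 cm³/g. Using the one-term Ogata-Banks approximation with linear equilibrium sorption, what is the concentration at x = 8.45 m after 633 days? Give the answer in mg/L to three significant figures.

Retardation factor R = 1 + ρ_b·K_d/n = 1 + 1.74 × 5.7/0.26 = 39.15.
Sorption retards both mechanisms: v_R = v/R = 0.01826 m/day, D_R = D/R = 0.004547 m²/day.
v_R·t = 0.01826 × 633 = 11.55858 m; 2√(D_R t) = 3.393 m; argument = (8.45 − 11.55858)/3.393 = -0.9162.
C = C₀ × ½·erfc(-0.9162) = 21.8 × 0.9025 = 19.7 mg/L.

19.7 mg/L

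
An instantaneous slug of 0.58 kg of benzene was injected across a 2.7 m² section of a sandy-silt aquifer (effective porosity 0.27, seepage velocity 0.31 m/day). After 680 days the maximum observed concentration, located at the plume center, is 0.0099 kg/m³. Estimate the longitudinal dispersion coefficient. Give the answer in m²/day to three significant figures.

0.756 m²/day

At the plume center C_max = M/(n_e·A·√(4πDt)), so D = M²/(4πt·(n_e·A·C_max)²).
n_e·A·C_max = 0.27 × 2.7 × 0.0099 = 0.007217 kg/m.
D = 0.58²/(4π × 680 × 0.007217²) = 0.756 m²/day.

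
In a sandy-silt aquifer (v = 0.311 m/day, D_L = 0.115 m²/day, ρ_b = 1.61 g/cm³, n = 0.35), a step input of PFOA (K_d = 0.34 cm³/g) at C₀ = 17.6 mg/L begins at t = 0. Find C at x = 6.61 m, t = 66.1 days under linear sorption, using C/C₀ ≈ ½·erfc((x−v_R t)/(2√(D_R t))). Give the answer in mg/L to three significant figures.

Retardation factor R = 1 + ρ_b·K_d/n = 1 + 1.61 × 0.34/0.35 = 2.564.
Sorption retards both mechanisms: v_R = v/R = 0.1213 m/day, D_R = D/R = 0.04485 m²/day.
v_R·t = 0.1213 × 66.1 = 8.01793 m; 2√(D_R t) = 3.444 m; argument = (6.61 − 8.01793)/3.444 = -0.4088.
C = C₀ × ½·erfc(-0.4088) = 17.6 × 0.7184 = 12.6 mg/L.

12.6 mg/L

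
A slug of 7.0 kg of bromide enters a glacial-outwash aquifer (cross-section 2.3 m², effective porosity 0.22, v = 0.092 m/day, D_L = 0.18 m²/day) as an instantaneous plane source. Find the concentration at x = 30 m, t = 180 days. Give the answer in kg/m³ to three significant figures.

For an instantaneous plane source, C(x,t) = M/(n_e·A·√(4πDt)) · exp(−(x−vt)²/(4Dt)), with n_e·A the pore (flow) area.
Plume center vt = 0.092 × 180 = 16.56 m, so the well at 30 m is 13.44 m downgradient of the peak.
√(4πDt) = 20.18 m, giving peak height M/(n_e·A·√(4πDt)) = 7.0/(0.22 × 2.3 × 20.18) = 0.6855 kg/m³.
(x−vt)²/(4Dt) = (13.44)²/(4 × 0.18 × 180) = 1.394; exp(−1.394) = 0.2481.
C = 0.6855 × 0.2481 = 0.170 kg/m³.

0.170 kg/m³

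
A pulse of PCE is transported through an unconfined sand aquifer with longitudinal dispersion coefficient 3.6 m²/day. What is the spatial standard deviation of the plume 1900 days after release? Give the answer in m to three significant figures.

Dispersive spreading gives a Gaussian with σ² = 2Dt; advection only shifts the center.
σ = √(2 × 3.6 × 1900) = 117 m.

117 m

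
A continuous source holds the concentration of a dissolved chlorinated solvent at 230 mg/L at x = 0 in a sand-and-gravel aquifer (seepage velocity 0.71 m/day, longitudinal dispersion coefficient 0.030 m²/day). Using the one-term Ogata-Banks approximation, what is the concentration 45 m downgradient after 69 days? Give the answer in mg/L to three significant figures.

For a continuous step input, C/C₀ ≈ ½·erfc((x−vt)/(2√(Dt))).
vt = 0.71 × 69 = 48.99 m and 2√(Dt) = 2√(0.030 × 69) = 2.877 m.
Argument (x−vt)/(2√(Dt)) = (45 − 48.99)/2.877 = -1.387; ½·erfc(-1.387) = 0.9751.
C = 230 × 0.9751 = 224 mg/L.

224 mg/L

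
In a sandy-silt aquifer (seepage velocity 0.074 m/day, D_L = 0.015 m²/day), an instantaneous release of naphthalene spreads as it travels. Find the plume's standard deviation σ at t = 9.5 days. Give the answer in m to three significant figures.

Dispersive spreading gives a Gaussian with σ² = 2Dt; advection only shifts the center.
σ = √(2 × 0.015 × 9.5) = 0.534 m.

0.534 m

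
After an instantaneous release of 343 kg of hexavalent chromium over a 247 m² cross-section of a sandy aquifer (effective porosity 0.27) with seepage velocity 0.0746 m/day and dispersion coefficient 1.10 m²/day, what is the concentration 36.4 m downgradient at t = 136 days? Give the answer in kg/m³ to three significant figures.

For an instantaneous plane source, C(x,t) = M/(n_e·A·√(4πDt)) · exp(−(x−vt)²/(4Dt)), with n_e·A the pore (flow) area.
Plume center vt = 0.0746 × 136 = 10.1456 m, so the well at 36.4 m is 26.2544 m downgradient of the peak.
√(4πDt) = 43.36 m, giving peak height M/(n_e·A·√(4πDt)) = 343/(0.27 × 247 × 43.36) = 0.1186 kg/m³.
(x−vt)²/(4Dt) = (26.2544)²/(4 × 1.10 × 136) = 1.152; exp(−1.152) = 0.3160.
C = 0.1186 × 0.3160 = 0.0375 kg/m³.

0.0375 kg/m³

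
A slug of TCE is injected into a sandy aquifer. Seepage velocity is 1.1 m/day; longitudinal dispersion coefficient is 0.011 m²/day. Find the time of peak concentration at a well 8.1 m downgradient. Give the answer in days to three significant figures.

7.35 days

For the 1D instantaneous-source solution, setting ∂C/∂t = 0 at fixed x gives v²t² + 2Dt − x² = 0, so t = (√(D² + v²x²) − D)/v².
√(D² + v²x²) = √(0.011² + 1.1² × 8.1²) = 8.910; v² = 1.21.
t = (8.910 − 0.011)/1.21 = 7.35 days (vs. the pure-advection estimate x/v = 7.36 d).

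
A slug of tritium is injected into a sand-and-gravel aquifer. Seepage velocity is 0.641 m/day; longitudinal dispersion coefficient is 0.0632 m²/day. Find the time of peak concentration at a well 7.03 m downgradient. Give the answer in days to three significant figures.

For the 1D instantaneous-source solution, setting ∂C/∂t = 0 at fixed x gives v²t² + 2Dt − x² = 0, so t = (√(D² + v²x²) − D)/v².
√(D² + v²x²) = √(0.0632² + 0.641² × 7.03²) = 4.507; v² = 0.410881.
t = (4.507 − 0.0632)/0.410881 = 10.8 days (vs. the pure-advection estimate x/v = 11.0 d).

10.8 days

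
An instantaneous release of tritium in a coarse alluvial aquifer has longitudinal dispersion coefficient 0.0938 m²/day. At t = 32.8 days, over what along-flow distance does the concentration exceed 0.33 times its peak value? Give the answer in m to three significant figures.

7.39 m

The plume is Gaussian with σ = √(2Dt) = √(2 × 0.0938 × 32.8) = 2.481 m.
C/C_peak = exp(−Δx²/(2σ²)) = 0.33 ⇒ Δx = σ·√(−2 ln 0.33) = 2.481 × 1.489 = 3.694 m.
Width = 2Δx = 7.39 m.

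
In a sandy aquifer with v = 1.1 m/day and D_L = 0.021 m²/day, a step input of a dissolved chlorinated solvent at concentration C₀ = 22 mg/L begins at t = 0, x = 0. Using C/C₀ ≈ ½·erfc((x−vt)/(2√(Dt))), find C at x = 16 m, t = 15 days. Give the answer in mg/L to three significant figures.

For a continuous step input, C/C₀ ≈ ½·erfc((x−vt)/(2√(Dt))).
vt = 1.1 × 15 = 16.5 m and 2√(Dt) = 2√(0.021 × 15) = 1.122 m.
Argument (x−vt)/(2√(Dt)) = (16 − 16.5)/1.122 = -0.4456; ½·erfc(-0.4456) = 0.7357.
C = 22 × 0.7357 = 16.2 mg/L.

16.2 mg/L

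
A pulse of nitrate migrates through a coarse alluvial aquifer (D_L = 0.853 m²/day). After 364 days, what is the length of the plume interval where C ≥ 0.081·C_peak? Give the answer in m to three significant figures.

112 m

The plume is Gaussian with σ = √(2Dt) = √(2 × 0.853 × 364) = 24.92 m.
C/C_peak = exp(−Δx²/(2σ²)) = 0.081 ⇒ Δx = σ·√(−2 ln 0.081) = 24.92 × 2.242 = 55.87 m.
Width = 2Δx = 112 m.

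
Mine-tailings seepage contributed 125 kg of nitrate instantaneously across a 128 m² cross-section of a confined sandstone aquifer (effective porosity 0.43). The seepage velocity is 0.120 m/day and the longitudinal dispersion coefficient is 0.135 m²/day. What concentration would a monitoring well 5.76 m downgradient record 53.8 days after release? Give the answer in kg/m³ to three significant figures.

0.234 kg/m³

For an instantaneous plane source, C(x,t) = M/(n_e·A·√(4πDt)) · exp(−(x−vt)²/(4Dt)), with n_e·A the pore (flow) area.
Plume center vt = 0.120 × 53.8 = 6.456 m, so the well at 5.76 m is 0.696 m upgradient of the peak.
√(4πDt) = 9.554 m, giving peak height M/(n_e·A·√(4πDt)) = 125/(0.43 × 128 × 9.554) = 0.2377 kg/m³.
(x−vt)²/(4Dt) = (-0.696)²/(4 × 0.135 × 53.8) = 0.01667; exp(−0.01667) = 0.9835.
C = 0.2377 × 0.9835 = 0.234 kg/m³.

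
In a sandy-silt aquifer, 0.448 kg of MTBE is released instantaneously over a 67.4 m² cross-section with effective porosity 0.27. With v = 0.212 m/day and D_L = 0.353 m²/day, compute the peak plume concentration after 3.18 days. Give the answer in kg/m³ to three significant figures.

The peak of an instantaneous 1D plume sits at x = vt; there the Gaussian factor is 1 and C_max = M/(n_e·A·√(4πDt)), where n_e·A is the pore area the mass is dissolved in.
√(4πDt) = √(4π × 0.353 × 3.18) = 3.756 m, so C_max = 0.448/(0.27 × 67.4 × 3.756) = 0.00655 kg/m³.

0.00655 kg/m³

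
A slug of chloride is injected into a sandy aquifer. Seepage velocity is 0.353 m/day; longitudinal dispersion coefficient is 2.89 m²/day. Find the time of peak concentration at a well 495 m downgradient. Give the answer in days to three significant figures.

For the 1D instantaneous-source solution, setting ∂C/∂t = 0 at fixed x gives v²t² + 2Dt − x² = 0, so t = (√(D² + v²x²) − D)/v².
√(D² + v²x²) = √(2.89² + 0.353² × 495²) = 174.8; v² = 0.124609.
t = (174.8 − 2.89)/0.124609 = 1380 days (vs. the pure-advection estimate x/v = 1400 d).

1380 days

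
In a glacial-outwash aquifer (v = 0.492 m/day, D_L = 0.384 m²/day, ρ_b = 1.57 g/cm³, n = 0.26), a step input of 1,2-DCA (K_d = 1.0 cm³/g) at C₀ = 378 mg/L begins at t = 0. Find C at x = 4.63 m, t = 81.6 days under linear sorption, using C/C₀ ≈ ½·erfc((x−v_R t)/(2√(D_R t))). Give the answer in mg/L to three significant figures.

Retardation factor R = 1 + ρ_b·K_d/n = 1 + 1.57 × 1.0/0.26 = 7.038.
Sorption retards both mechanisms: v_R = v/R = 0.06991 m/day, D_R = D/R = 0.05456 m²/day.
v_R·t = 0.06991 × 81.6 = 5.704656 m; 2√(D_R t) = 4.220 m; argument = (4.63 − 5.704656)/4.220 = -0.2547.
C = C₀ × ½·erfc(-0.2547) = 378 × 0.6407 = 242 mg/L.

242 mg/L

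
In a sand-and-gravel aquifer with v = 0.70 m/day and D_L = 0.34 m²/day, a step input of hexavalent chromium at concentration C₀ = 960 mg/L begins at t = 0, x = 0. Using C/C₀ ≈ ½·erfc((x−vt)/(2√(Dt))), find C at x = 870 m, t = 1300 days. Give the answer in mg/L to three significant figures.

874 mg/L

For a continuous step input, C/C₀ ≈ ½·erfc((x−vt)/(2√(Dt))).
vt = 0.70 × 1300 = 910 m and 2√(Dt) = 2√(0.34 × 1300) = 42.05 m.
Argument (x−vt)/(2√(Dt)) = (870 − 910)/42.05 = -0.9512; ½·erfc(-0.9512) = 0.9107.
C = 960 × 0.9107 = 874 mg/L.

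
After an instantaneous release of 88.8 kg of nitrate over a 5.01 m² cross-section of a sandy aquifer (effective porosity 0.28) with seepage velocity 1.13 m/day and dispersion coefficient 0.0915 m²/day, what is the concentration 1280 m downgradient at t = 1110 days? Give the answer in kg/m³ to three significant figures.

For an instantaneous plane source, C(x,t) = M/(n_e·A·√(4πDt)) · exp(−(x−vt)²/(4Dt)), with n_e·A the pore (flow) area.
Plume center vt = 1.13 × 1110 = 1254.3 m, so the well at 1280 m is 25.7 m downgradient of the peak.
√(4πDt) = 35.73 m, giving peak height M/(n_e·A·√(4πDt)) = 88.8/(0.28 × 5.01 × 35.73) = 1.772 kg/m³.
(x−vt)²/(4Dt) = (25.7)²/(4 × 0.0915 × 1110) = 1.626; exp(−1.626) = 0.1967.
C = 1.772 × 0.1967 = 0.349 kg/m³.

0.349 kg/m³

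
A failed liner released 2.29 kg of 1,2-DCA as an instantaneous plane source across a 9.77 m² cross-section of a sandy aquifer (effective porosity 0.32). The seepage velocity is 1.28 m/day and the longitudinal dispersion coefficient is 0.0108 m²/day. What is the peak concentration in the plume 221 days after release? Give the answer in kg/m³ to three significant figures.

The peak of an instantaneous 1D plume sits at x = vt; there the Gaussian factor is 1 and C_max = M/(n_e·A·√(4πDt)), where n_e·A is the pore area the mass is dissolved in.
√(4πDt) = √(4π × 0.0108 × 221) = 5.477 m, so C_max = 2.29/(0.32 × 9.77 × 5.477) = 0.134 kg/m³.

0.134 kg/m³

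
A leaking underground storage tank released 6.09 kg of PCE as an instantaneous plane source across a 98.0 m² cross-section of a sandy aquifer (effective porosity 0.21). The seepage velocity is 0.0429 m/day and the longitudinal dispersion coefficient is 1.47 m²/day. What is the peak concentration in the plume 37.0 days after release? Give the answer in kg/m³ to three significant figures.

0.0113 kg/m³

The peak of an instantaneous 1D plume sits at x = vt; there the Gaussian factor is 1 and C_max = M/(n_e·A·√(4πDt)), where n_e·A is the pore area the mass is dissolved in.
√(4πDt) = √(4π × 1.47 × 37.0) = 26.14 m, so C_max = 6.09/(0.21 × 98.0 × 26.14) = 0.0113 kg/m³.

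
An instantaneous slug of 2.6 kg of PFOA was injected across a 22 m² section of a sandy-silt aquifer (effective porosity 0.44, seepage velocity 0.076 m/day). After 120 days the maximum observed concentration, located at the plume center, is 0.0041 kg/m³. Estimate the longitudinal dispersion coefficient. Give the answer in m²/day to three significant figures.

At the plume center C_max = M/(n_e·A·√(4πDt)), so D = M²/(4πt·(n_e·A·C_max)²).
n_e·A·C_max = 0.44 × 22 × 0.0041 = 0.03969 kg/m.
D = 2.6²/(4π × 120 × 0.03969²) = 2.85 m²/day.

2.85 m²/day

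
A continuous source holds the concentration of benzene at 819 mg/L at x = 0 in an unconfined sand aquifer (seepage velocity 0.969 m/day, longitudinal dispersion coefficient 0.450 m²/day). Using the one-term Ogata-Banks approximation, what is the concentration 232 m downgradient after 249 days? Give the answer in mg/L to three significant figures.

For a continuous step input, C/C₀ ≈ ½·erfc((x−vt)/(2√(Dt))).
vt = 0.969 × 249 = 241.281 m and 2√(Dt) = 2√(0.450 × 249) = 21.17 m.
Argument (x−vt)/(2√(Dt)) = (232 − 241.281)/21.17 = -0.4384; ½·erfc(-0.4384) = 0.7324.
C = 819 × 0.7324 = 600 mg/L.

600 mg/L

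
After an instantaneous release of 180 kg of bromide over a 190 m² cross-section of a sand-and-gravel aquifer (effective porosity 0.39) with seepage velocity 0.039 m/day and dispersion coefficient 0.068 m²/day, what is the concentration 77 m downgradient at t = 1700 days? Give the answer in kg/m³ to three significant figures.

For an instantaneous plane source, C(x,t) = M/(n_e·A·√(4πDt)) · exp(−(x−vt)²/(4Dt)), with n_e·A the pore (flow) area.
Plume center vt = 0.039 × 1700 = 66.3 m, so the well at 77 m is 10.7 m downgradient of the peak.
√(4πDt) = 38.11 m, giving peak height M/(n_e·A·√(4πDt)) = 180/(0.39 × 190 × 38.11) = 0.06374 kg/m³.
(x−vt)²/(4Dt) = (10.7)²/(4 × 0.068 × 1700) = 0.2476; exp(−0.2476) = 0.7807.
C = 0.06374 × 0.7807 = 0.0498 kg/m³.

0.0498 kg/m³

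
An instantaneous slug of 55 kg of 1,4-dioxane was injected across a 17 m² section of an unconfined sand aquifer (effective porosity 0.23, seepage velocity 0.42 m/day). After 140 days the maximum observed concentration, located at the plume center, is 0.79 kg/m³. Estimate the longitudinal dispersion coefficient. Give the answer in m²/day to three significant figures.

At the plume center C_max = M/(n_e·A·√(4πDt)), so D = M²/(4πt·(n_e·A·C_max)²).
n_e·A·C_max = 0.23 × 17 × 0.79 = 3.089 kg/m.
D = 55²/(4π × 140 × 3.089²) = 0.180 m²/day.

0.180 m²/day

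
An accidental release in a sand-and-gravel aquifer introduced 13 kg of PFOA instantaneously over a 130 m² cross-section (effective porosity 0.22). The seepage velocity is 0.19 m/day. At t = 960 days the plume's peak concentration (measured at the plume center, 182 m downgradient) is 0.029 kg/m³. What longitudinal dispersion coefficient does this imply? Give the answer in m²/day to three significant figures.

At the plume center C_max = M/(n_e·A·√(4πDt)), so D = M²/(4πt·(n_e·A·C_max)²).
n_e·A·C_max = 0.22 × 130 × 0.029 = 0.8294 kg/m.
D = 13²/(4π × 960 × 0.8294²) = 0.0204 m²/day.

0.0204 m²/day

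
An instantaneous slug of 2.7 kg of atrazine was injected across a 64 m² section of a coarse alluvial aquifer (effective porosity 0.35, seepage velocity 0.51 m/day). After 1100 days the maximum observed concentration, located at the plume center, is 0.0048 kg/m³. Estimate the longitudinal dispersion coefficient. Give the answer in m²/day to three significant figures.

At the plume center C_max = M/(n_e·A·√(4πDt)), so D = M²/(4πt·(n_e·A·C_max)²).
n_e·A·C_max = 0.35 × 64 × 0.0048 = 0.1075 kg/m.
D = 2.7²/(4π × 1100 × 0.1075²) = 0.0456 m²/day.

0.0456 m²/day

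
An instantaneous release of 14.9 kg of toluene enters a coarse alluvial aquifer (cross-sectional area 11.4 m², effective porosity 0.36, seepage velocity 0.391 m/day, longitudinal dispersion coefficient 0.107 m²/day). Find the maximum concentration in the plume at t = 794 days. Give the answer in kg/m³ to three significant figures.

The peak of an instantaneous 1D plume sits at x = vt; there the Gaussian factor is 1 and C_max = M/(n_e·A·√(4πDt)), where n_e·A is the pore area the mass is dissolved in.
√(4πDt) = √(4π × 0.107 × 794) = 32.67 m, so C_max = 14.9/(0.36 × 11.4 × 32.67) = 0.111 kg/m³.

0.111 kg/m³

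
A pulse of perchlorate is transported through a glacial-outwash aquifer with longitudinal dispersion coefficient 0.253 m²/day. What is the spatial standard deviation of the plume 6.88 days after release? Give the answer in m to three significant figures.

1.87 m

Dispersive spreading gives a Gaussian with σ² = 2Dt; advection only shifts the center.
σ = √(2 × 0.253 × 6.88) = 1.87 m.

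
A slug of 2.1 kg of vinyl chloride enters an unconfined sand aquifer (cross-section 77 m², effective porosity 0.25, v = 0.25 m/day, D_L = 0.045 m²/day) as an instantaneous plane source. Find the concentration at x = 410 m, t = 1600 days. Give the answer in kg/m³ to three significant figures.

For an instantaneous plane source, C(x,t) = M/(n_e·A·√(4πDt)) · exp(−(x−vt)²/(4Dt)), with n_e·A the pore (flow) area.
Plume center vt = 0.25 × 1600 = 400 m, so the well at 410 m is 10 m downgradient of the peak.
√(4πDt) = 30.08 m, giving peak height M/(n_e·A·√(4πDt)) = 2.1/(0.25 × 77 × 30.08) = 0.003627 kg/m³.
(x−vt)²/(4Dt) = (10)²/(4 × 0.045 × 1600) = 0.3472; exp(−0.3472) = 0.7067.
C = 0.003627 × 0.7067 = 0.00256 kg/m³.

0.00256 kg/m³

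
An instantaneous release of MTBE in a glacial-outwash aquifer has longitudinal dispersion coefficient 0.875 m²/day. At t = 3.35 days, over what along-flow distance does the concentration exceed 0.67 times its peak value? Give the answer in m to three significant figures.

The plume is Gaussian with σ = √(2Dt) = √(2 × 0.875 × 3.35) = 2.421 m.
C/C_peak = exp(−Δx²/(2σ²)) = 0.67 ⇒ Δx = σ·√(−2 ln 0.67) = 2.421 × 0.8950 = 2.167 m.
Width = 2Δx = 4.33 m.

4.33 m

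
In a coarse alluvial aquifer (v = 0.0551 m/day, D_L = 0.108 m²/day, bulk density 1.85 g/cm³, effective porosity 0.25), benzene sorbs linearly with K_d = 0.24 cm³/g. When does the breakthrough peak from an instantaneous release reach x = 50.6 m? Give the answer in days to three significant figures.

Retardation factor R = 1 + ρ_b·K_d/n = 1 + 1.85 × 0.24/0.25 = 2.776.
Sorption retards both mechanisms: v_R = v/R = 0.01985 m/day, D_R = D/R = 0.03890 m²/day.
Peak time from v_R²t² + 2D_R t − x² = 0: t = (√(D_R² + v_R²x²) − D_R)/v_R².
√(D_R² + v_R²x²) = √(0.03890² + 0.01985² × 50.6²) = 1.005; v_R² = 0.0003940.
t = (1.005 − 0.03890)/0.0003940 = 2450 days.

2450 days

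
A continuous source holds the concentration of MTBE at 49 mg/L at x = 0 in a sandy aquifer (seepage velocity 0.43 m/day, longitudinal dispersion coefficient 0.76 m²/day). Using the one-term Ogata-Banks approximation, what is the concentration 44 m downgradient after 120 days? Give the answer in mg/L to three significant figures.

34.9 mg/L

For a continuous step input, C/C₀ ≈ ½·erfc((x−vt)/(2√(Dt))).
vt = 0.43 × 120 = 51.6 m and 2√(Dt) = 2√(0.76 × 120) = 19.10 m.
Argument (x−vt)/(2√(Dt)) = (44 − 51.6)/19.10 = -0.3979; ½·erfc(-0.3979) = 0.7132.
C = 49 × 0.7132 = 34.9 mg/L.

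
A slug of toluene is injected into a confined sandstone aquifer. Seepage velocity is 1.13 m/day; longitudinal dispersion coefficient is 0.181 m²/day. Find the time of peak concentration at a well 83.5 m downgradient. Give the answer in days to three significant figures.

For the 1D instantaneous-source solution, setting ∂C/∂t = 0 at fixed x gives v²t² + 2Dt − x² = 0, so t = (√(D² + v²x²) − D)/v².
√(D² + v²x²) = √(0.181² + 1.13² × 83.5²) = 94.36; v² = 1.2769.
t = (94.36 − 0.181)/1.2769 = 73.8 days (vs. the pure-advection estimate x/v = 73.9 d).

73.8 days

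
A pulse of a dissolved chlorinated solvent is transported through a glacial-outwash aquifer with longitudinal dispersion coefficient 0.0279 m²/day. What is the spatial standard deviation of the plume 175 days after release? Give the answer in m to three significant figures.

Dispersive spreading gives a Gaussian with σ² = 2Dt; advection only shifts the center.
σ = √(2 × 0.0279 × 175) = 3.12 m.

3.12 m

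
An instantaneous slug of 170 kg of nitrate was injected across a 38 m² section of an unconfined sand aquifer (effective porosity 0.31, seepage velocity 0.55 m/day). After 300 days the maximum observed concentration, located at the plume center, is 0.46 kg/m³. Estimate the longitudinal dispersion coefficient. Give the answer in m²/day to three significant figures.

At the plume center C_max = M/(n_e·A·√(4πDt)), so D = M²/(4πt·(n_e·A·C_max)²).
n_e·A·C_max = 0.31 × 38 × 0.46 = 5.419 kg/m.
D = 170²/(4π × 300 × 5.419²) = 0.261 m²/day.

0.261 m²/day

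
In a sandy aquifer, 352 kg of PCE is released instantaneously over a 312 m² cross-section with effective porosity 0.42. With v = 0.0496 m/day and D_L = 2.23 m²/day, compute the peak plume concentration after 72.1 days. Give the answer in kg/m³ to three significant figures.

The peak of an instantaneous 1D plume sits at x = vt; there the Gaussian factor is 1 and C_max = M/(n_e·A·√(4πDt)), where n_e·A is the pore area the mass is dissolved in.
√(4πDt) = √(4π × 2.23 × 72.1) = 44.95 m, so C_max = 352/(0.42 × 312 × 44.95) = 0.0598 kg/m³.

0.0598 kg/m³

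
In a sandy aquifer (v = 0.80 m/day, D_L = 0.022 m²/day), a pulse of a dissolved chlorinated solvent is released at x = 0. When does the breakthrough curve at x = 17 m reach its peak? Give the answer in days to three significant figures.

21.2 days

For the 1D instantaneous-source solution, setting ∂C/∂t = 0 at fixed x gives v²t² + 2Dt − x² = 0, so t = (√(D² + v²x²) − D)/v².
√(D² + v²x²) = √(0.022² + 0.80² × 17²) = 13.60; v² = 0.64.
t = (13.60 − 0.022)/0.64 = 21.2 days (vs. the pure-advection estimate x/v = 21.2 d).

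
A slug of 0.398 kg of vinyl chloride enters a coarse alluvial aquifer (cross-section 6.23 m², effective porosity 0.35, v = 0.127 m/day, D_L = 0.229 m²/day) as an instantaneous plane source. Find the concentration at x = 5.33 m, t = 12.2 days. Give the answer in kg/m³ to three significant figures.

For an instantaneous plane source, C(x,t) = M/(n_e·A·√(4πDt)) · exp(−(x−vt)²/(4Dt)), with n_e·A the pore (flow) area.
Plume center vt = 0.127 × 12.2 = 1.5494 m, so the well at 5.33 m is 3.7806 m downgradient of the peak.
√(4πDt) = 5.925 m, giving peak height M/(n_e·A·√(4πDt)) = 0.398/(0.35 × 6.23 × 5.925) = 0.03081 kg/m³.
(x−vt)²/(4Dt) = (3.7806)²/(4 × 0.229 × 12.2) = 1.279; exp(−1.279) = 0.2783.
C = 0.03081 × 0.2783 = 0.00857 kg/m³.

0.00857 kg/m³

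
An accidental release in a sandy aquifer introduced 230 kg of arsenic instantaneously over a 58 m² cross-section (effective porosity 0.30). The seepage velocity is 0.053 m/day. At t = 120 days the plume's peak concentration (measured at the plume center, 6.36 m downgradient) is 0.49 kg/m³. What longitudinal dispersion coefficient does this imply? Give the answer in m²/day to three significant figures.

At the plume center C_max = M/(n_e·A·√(4πDt)), so D = M²/(4πt·(n_e·A·C_max)²).
n_e·A·C_max = 0.30 × 58 × 0.49 = 8.526 kg/m.
D = 230²/(4π × 120 × 8.526²) = 0.483 m²/day.

0.483 m²/day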